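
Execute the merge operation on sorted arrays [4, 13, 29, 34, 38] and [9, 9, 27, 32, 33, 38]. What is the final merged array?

Merging process:

Compare 4 vs 9: take 4 from left. Merged: [4]
Compare 13 vs 9: take 9 from right. Merged: [4, 9]
Compare 13 vs 9: take 9 from right. Merged: [4, 9, 9]
Compare 13 vs 27: take 13 from left. Merged: [4, 9, 9, 13]
Compare 29 vs 27: take 27 from right. Merged: [4, 9, 9, 13, 27]
Compare 29 vs 32: take 29 from left. Merged: [4, 9, 9, 13, 27, 29]
Compare 34 vs 32: take 32 from right. Merged: [4, 9, 9, 13, 27, 29, 32]
Compare 34 vs 33: take 33 from right. Merged: [4, 9, 9, 13, 27, 29, 32, 33]
Compare 34 vs 38: take 34 from left. Merged: [4, 9, 9, 13, 27, 29, 32, 33, 34]
Compare 38 vs 38: take 38 from left. Merged: [4, 9, 9, 13, 27, 29, 32, 33, 34, 38]
Append remaining from right: [38]. Merged: [4, 9, 9, 13, 27, 29, 32, 33, 34, 38, 38]

Final merged array: [4, 9, 9, 13, 27, 29, 32, 33, 34, 38, 38]
Total comparisons: 10

The merged array is [4, 9, 9, 13, 27, 29, 32, 33, 34, 38, 38], requiring 10 comparisons. The merge step runs in O(n) time where n is the total number of elements.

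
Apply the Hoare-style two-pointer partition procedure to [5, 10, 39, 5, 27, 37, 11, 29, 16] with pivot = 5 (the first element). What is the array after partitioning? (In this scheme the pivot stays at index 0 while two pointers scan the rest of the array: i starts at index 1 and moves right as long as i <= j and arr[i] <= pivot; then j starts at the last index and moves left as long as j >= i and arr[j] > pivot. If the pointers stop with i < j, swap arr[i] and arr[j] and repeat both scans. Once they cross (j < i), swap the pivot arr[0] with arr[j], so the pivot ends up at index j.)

Hoare-style two-pointer partition with pivot = 5:

Initial array: [5, 10, 39, 5, 27, 37, 11, 29, 16]

Pointers start at i = 1, j = 8.
i stops at index 1 (arr[1]=10 > 5), j stops at index 3 (arr[3]=5 <= 5): swap arr[1] and arr[3], array becomes [5, 5, 39, 10, 27, 37, 11, 29, 16]
i ends at 2, j ends at 1: the pointers have crossed (j < i), so scanning stops.

Swap pivot arr[0] with arr[1] to place pivot at position 1: [5, 5, 39, 10, 27, 37, 11, 29, 16]
Pivot position: 1

After partitioning with pivot 5, the array becomes [5, 5, 39, 10, 27, 37, 11, 29, 16]. The pivot is placed at index 1. All elements to the left of the pivot are <= 5, and all elements to the right are > 5.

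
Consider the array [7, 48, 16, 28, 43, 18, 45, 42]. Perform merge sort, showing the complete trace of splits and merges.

Merge sort trace:

Split: [7, 48, 16, 28, 43, 18, 45, 42] -> [7, 48, 16, 28] and [43, 18, 45, 42]
  Split: [7, 48, 16, 28] -> [7, 48] and [16, 28]
    Split: [7, 48] -> [7] and [48]
    Merge: [7] + [48] -> [7, 48]
    Split: [16, 28] -> [16] and [28]
    Merge: [16] + [28] -> [16, 28]
  Merge: [7, 48] + [16, 28] -> [7, 16, 28, 48]
  Split: [43, 18, 45, 42] -> [43, 18] and [45, 42]
    Split: [43, 18] -> [43] and [18]
    Merge: [43] + [18] -> [18, 43]
    Split: [45, 42] -> [45] and [42]
    Merge: [45] + [42] -> [42, 45]
  Merge: [18, 43] + [42, 45] -> [18, 42, 43, 45]
Merge: [7, 16, 28, 48] + [18, 42, 43, 45] -> [7, 16, 18, 28, 42, 43, 45, 48]

Final sorted array: [7, 16, 18, 28, 42, 43, 45, 48]

The merge sort proceeds by recursively splitting the array and merging sorted halves.
After all merges, the sorted array is [7, 16, 18, 28, 42, 43, 45, 48].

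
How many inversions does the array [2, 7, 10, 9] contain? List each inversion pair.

Finding inversions in [2, 7, 10, 9]:

(2, 3): arr[2]=10 > arr[3]=9

Total inversions: 1

The array has 1 inversion(s): (2,3). Each pair (i,j) satisfies i < j and arr[i] > arr[j].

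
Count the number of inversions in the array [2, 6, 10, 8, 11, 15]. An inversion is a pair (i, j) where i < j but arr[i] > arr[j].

Finding inversions in [2, 6, 10, 8, 11, 15]:

(2, 3): arr[2]=10 > arr[3]=8

Total inversions: 1

The array has 1 inversion(s): (2,3). Each pair (i,j) satisfies i < j and arr[i] > arr[j].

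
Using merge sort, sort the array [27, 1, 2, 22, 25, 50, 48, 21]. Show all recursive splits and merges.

Merge sort trace:

Split: [27, 1, 2, 22, 25, 50, 48, 21] -> [27, 1, 2, 22] and [25, 50, 48, 21]
  Split: [27, 1, 2, 22] -> [27, 1] and [2, 22]
    Split: [27, 1] -> [27] and [1]
    Merge: [27] + [1] -> [1, 27]
    Split: [2, 22] -> [2] and [22]
    Merge: [2] + [22] -> [2, 22]
  Merge: [1, 27] + [2, 22] -> [1, 2, 22, 27]
  Split: [25, 50, 48, 21] -> [25, 50] and [48, 21]
    Split: [25, 50] -> [25] and [50]
    Merge: [25] + [50] -> [25, 50]
    Split: [48, 21] -> [48] and [21]
    Merge: [48] + [21] -> [21, 48]
  Merge: [25, 50] + [21, 48] -> [21, 25, 48, 50]
Merge: [1, 2, 22, 27] + [21, 25, 48, 50] -> [1, 2, 21, 22, 25, 27, 48, 50]

Final sorted array: [1, 2, 21, 22, 25, 27, 48, 50]

The merge sort proceeds by recursively splitting the array and merging sorted halves.
After all merges, the sorted array is [1, 2, 21, 22, 25, 27, 48, 50].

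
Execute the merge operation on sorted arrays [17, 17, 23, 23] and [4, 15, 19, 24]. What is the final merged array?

Merging process:

Compare 17 vs 4: take 4 from right. Merged: [4]
Compare 17 vs 15: take 15 from right. Merged: [4, 15]
Compare 17 vs 19: take 17 from left. Merged: [4, 15, 17]
Compare 17 vs 19: take 17 from left. Merged: [4, 15, 17, 17]
Compare 23 vs 19: take 19 from right. Merged: [4, 15, 17, 17, 19]
Compare 23 vs 24: take 23 from left. Merged: [4, 15, 17, 17, 19, 23]
Compare 23 vs 24: take 23 from left. Merged: [4, 15, 17, 17, 19, 23, 23]
Append remaining from right: [24]. Merged: [4, 15, 17, 17, 19, 23, 23, 24]

Final merged array: [4, 15, 17, 17, 19, 23, 23, 24]
Total comparisons: 7

The merged array is [4, 15, 17, 17, 19, 23, 23, 24], requiring 7 comparisons. The merge step runs in O(n) time where n is the total number of elements.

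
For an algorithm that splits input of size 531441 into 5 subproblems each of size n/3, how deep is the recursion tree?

For divide and conquer with division factor 3:

Problem sizes at each level:
Level 0: 531441
Level 1: 177147
Level 2: 59049
Level 3: 19683
Level 4: 6561
Level 5: 2187
Level 6: 729
Level 7: 243
Level 8: 81
Level 9: 27
Level 10: 9
Level 11: 3
Level 12: 1

The root is level 0 and the size-1 base case is level 12 (the tree spans levels 0 through 12, i.e. 13 levels counting the root), so the depth is the number of divisions: log_3(531441) = 12

The recursion tree depth is log_3(531441) = 12. At each level, the problem size is divided by 3, so it takes 12 divisions to reduce to a base case of size 1. The algorithm makes 5 recursive calls at each level.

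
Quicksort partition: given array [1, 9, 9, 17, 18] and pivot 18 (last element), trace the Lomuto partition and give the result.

Lomuto partition with pivot = 18:

Initial array: [1, 9, 9, 17, 18]

arr[0]=1 <= 18: swap with position 0, array becomes [1, 9, 9, 17, 18]
arr[1]=9 <= 18: swap with position 1, array becomes [1, 9, 9, 17, 18]
arr[2]=9 <= 18: swap with position 2, array becomes [1, 9, 9, 17, 18]
arr[3]=17 <= 18: swap with position 3, array becomes [1, 9, 9, 17, 18]

Place pivot at position 4: [1, 9, 9, 17, 18]
Pivot position: 4

After partitioning with pivot 18, the array becomes [1, 9, 9, 17, 18]. The pivot is placed at index 4. All elements to the left of the pivot are <= 18, and all elements to the right are > 18.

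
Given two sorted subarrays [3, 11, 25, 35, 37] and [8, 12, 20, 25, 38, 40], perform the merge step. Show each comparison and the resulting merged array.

Merging process:

Compare 3 vs 8: take 3 from left. Merged: [3]
Compare 11 vs 8: take 8 from right. Merged: [3, 8]
Compare 11 vs 12: take 11 from left. Merged: [3, 8, 11]
Compare 25 vs 12: take 12 from right. Merged: [3, 8, 11, 12]
Compare 25 vs 20: take 20 from right. Merged: [3, 8, 11, 12, 20]
Compare 25 vs 25: take 25 from left. Merged: [3, 8, 11, 12, 20, 25]
Compare 35 vs 25: take 25 from right. Merged: [3, 8, 11, 12, 20, 25, 25]
Compare 35 vs 38: take 35 from left. Merged: [3, 8, 11, 12, 20, 25, 25, 35]
Compare 37 vs 38: take 37 from left. Merged: [3, 8, 11, 12, 20, 25, 25, 35, 37]
Append remaining from right: [38, 40]. Merged: [3, 8, 11, 12, 20, 25, 25, 35, 37, 38, 40]

Final merged array: [3, 8, 11, 12, 20, 25, 25, 35, 37, 38, 40]
Total comparisons: 9

The merged array is [3, 8, 11, 12, 20, 25, 25, 35, 37, 38, 40], requiring 9 comparisons. The merge step runs in O(n) time where n is the total number of elements.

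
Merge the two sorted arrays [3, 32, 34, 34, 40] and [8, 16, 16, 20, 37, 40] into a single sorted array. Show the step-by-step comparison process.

Merging process:

Compare 3 vs 8: take 3 from left. Merged: [3]
Compare 32 vs 8: take 8 from right. Merged: [3, 8]
Compare 32 vs 16: take 16 from right. Merged: [3, 8, 16]
Compare 32 vs 16: take 16 from right. Merged: [3, 8, 16, 16]
Compare 32 vs 20: take 20 from right. Merged: [3, 8, 16, 16, 20]
Compare 32 vs 37: take 32 from left. Merged: [3, 8, 16, 16, 20, 32]
Compare 34 vs 37: take 34 from left. Merged: [3, 8, 16, 16, 20, 32, 34]
Compare 34 vs 37: take 34 from left. Merged: [3, 8, 16, 16, 20, 32, 34, 34]
Compare 40 vs 37: take 37 from right. Merged: [3, 8, 16, 16, 20, 32, 34, 34, 37]
Compare 40 vs 40: take 40 from left. Merged: [3, 8, 16, 16, 20, 32, 34, 34, 37, 40]
Append remaining from right: [40]. Merged: [3, 8, 16, 16, 20, 32, 34, 34, 37, 40, 40]

Final merged array: [3, 8, 16, 16, 20, 32, 34, 34, 37, 40, 40]
Total comparisons: 10

The merged array is [3, 8, 16, 16, 20, 32, 34, 34, 37, 40, 40], requiring 10 comparisons. The merge step runs in O(n) time where n is the total number of elements.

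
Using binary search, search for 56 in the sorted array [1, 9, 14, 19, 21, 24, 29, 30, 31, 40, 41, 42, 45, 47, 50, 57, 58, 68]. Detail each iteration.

Binary search for 56 in [1, 9, 14, 19, 21, 24, 29, 30, 31, 40, 41, 42, 45, 47, 50, 57, 58, 68]:

lo=0, hi=17, mid=8, arr[mid]=31 -> 31 < 56, search right half
lo=9, hi=17, mid=13, arr[mid]=47 -> 47 < 56, search right half
lo=14, hi=17, mid=15, arr[mid]=57 -> 57 > 56, search left half
lo=14, hi=14, mid=14, arr[mid]=50 -> 50 < 56, search right half
lo=15 > hi=14, target 56 not found

Binary search determines that 56 is not in the array after 4 comparisons. The search space was exhausted without finding the target.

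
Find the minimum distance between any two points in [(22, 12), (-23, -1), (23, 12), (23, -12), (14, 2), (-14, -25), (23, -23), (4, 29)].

Computing all pairwise distances among 8 points:

d((22, 12), (-23, -1)) = 46.8402
d((22, 12), (23, 12)) = 1.0 <-- minimum
d((22, 12), (23, -12)) = 24.0208
d((22, 12), (14, 2)) = 12.8062
d((22, 12), (-14, -25)) = 51.6236
d((22, 12), (23, -23)) = 35.0143
d((22, 12), (4, 29)) = 24.7588
d((-23, -1), (23, 12)) = 47.8017
d((-23, -1), (23, -12)) = 47.2969
d((-23, -1), (14, 2)) = 37.1214
d((-23, -1), (-14, -25)) = 25.632
d((-23, -1), (23, -23)) = 50.9902
d((-23, -1), (4, 29)) = 40.3609
d((23, 12), (23, -12)) = 24.0
d((23, 12), (14, 2)) = 13.4536
d((23, 12), (-14, -25)) = 52.3259
d((23, 12), (23, -23)) = 35.0
d((23, 12), (4, 29)) = 25.4951
d((23, -12), (14, 2)) = 16.6433
d((23, -12), (-14, -25)) = 39.2173
d((23, -12), (23, -23)) = 11.0
d((23, -12), (4, 29)) = 45.1885
d((14, 2), (-14, -25)) = 38.8973
d((14, 2), (23, -23)) = 26.5707
d((14, 2), (4, 29)) = 28.7924
d((-14, -25), (23, -23)) = 37.054
d((-14, -25), (4, 29)) = 56.921
d((23, -23), (4, 29)) = 55.3624

Closest pair: (22, 12) and (23, 12) with distance 1.0

The closest pair is (22, 12) and (23, 12) with Euclidean distance 1.0. For 8 points, brute-force pairwise comparison is shown above. For large n, the divide-and-conquer algorithm (sort by x, recurse on halves, check the dividing strip) achieves O(n log n).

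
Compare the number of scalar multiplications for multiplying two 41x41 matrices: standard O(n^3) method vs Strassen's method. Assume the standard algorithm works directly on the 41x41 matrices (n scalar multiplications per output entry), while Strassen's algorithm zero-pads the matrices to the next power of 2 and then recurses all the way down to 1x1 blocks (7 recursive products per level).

Matrix multiplication for 41x41 matrices:

Strassen's algorithm requires power-of-2 dimensions. Pad 41x41 to 64x64 (next power of 2).

Standard algorithm: 41^3 = 68921 multiplications
Strassen's algorithm: 7^(log2(64)) = 7^6 = 117649 multiplications
Difference: 68921 - 117649 = -48728 (Strassen uses MORE here due to padding overhead — for small or just-over-power-of-2 n, padding can outweigh the per-level savings)

Standard: 68921 multiplications (41^3). Strassen: 117649 multiplications (7^6, after padding to 64x64). Strassen reduces 8 recursive multiplications to 7 at each level.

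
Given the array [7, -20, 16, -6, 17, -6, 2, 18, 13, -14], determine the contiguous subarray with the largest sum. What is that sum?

Using Kadane's algorithm on [7, -20, 16, -6, 17, -6, 2, 18, 13, -14]:

Scanning through the array:
Position 1 (value -20): max_ending_here = -13, max_so_far = 7
Position 2 (value 16): max_ending_here = 16, max_so_far = 16
Position 3 (value -6): max_ending_here = 10, max_so_far = 16
Position 4 (value 17): max_ending_here = 27, max_so_far = 27
Position 5 (value -6): max_ending_here = 21, max_so_far = 27
Position 6 (value 2): max_ending_here = 23, max_so_far = 27
Position 7 (value 18): max_ending_here = 41, max_so_far = 41
Position 8 (value 13): max_ending_here = 54, max_so_far = 54
Position 9 (value -14): max_ending_here = 40, max_so_far = 54

Maximum subarray: [16, -6, 17, -6, 2, 18, 13]
Maximum sum: 54

The maximum subarray is [16, -6, 17, -6, 2, 18, 13] with sum 54. This subarray runs from index 2 to index 8.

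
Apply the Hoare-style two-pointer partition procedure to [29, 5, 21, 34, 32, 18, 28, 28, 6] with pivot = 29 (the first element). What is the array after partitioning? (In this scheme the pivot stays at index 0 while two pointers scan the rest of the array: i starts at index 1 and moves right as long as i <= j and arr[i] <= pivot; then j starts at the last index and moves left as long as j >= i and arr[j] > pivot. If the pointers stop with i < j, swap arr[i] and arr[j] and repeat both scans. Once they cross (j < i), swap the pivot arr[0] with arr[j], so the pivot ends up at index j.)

Hoare-style two-pointer partition with pivot = 29:

Initial array: [29, 5, 21, 34, 32, 18, 28, 28, 6]

Pointers start at i = 1, j = 8.
i stops at index 3 (arr[3]=34 > 29), j stops at index 8 (arr[8]=6 <= 29): swap arr[3] and arr[8], array becomes [29, 5, 21, 6, 32, 18, 28, 28, 34]
i stops at index 4 (arr[4]=32 > 29), j stops at index 7 (arr[7]=28 <= 29): swap arr[4] and arr[7], array becomes [29, 5, 21, 6, 28, 18, 28, 32, 34]
i ends at 7, j ends at 6: the pointers have crossed (j < i), so scanning stops.

Swap pivot arr[0] with arr[6] to place pivot at position 6: [28, 5, 21, 6, 28, 18, 29, 32, 34]
Pivot position: 6

After partitioning with pivot 29, the array becomes [28, 5, 21, 6, 28, 18, 29, 32, 34]. The pivot is placed at index 6. All elements to the left of the pivot are <= 29, and all elements to the right are > 29.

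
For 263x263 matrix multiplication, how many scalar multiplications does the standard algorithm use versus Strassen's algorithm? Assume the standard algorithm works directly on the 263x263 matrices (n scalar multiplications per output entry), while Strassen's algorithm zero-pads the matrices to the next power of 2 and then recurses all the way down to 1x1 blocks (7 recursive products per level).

Matrix multiplication for 263x263 matrices:

Strassen's algorithm requires power-of-2 dimensions. Pad 263x263 to 512x512 (next power of 2).

Standard algorithm: 263^3 = 18191447 multiplications
Strassen's algorithm: 7^(log2(512)) = 7^9 = 40353607 multiplications
Difference: 18191447 - 40353607 = -22162160 (Strassen uses MORE here due to padding overhead — for small or just-over-power-of-2 n, padding can outweigh the per-level savings)

Standard: 18191447 multiplications (263^3). Strassen: 40353607 multiplications (7^9, after padding to 512x512). Strassen reduces 8 recursive multiplications to 7 at each level.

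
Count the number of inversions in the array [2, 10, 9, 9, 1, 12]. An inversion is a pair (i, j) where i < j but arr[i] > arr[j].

Finding inversions in [2, 10, 9, 9, 1, 12]:

(0, 4): arr[0]=2 > arr[4]=1
(1, 2): arr[1]=10 > arr[2]=9
(1, 3): arr[1]=10 > arr[3]=9
(1, 4): arr[1]=10 > arr[4]=1
(2, 4): arr[2]=9 > arr[4]=1
(3, 4): arr[3]=9 > arr[4]=1

Total inversions: 6

The array has 6 inversion(s): (0,4), (1,2), (1,3), (1,4), (2,4), (3,4). Each pair (i,j) satisfies i < j and arr[i] > arr[j].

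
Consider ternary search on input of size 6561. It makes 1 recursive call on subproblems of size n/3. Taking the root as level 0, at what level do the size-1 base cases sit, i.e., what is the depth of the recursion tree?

For divide and conquer with division factor 3:

Problem sizes at each level:
Level 0: 6561
Level 1: 2187
Level 2: 729
Level 3: 243
Level 4: 81
Level 5: 27
Level 6: 9
Level 7: 3
Level 8: 1

The root is level 0 and the size-1 base case is level 8 (the tree spans levels 0 through 8, i.e. 9 levels counting the root), so the depth is the number of divisions: log_3(6561) = 8

The recursion tree depth is log_3(6561) = 8. At each level, the problem size is divided by 3, so it takes 8 divisions to reduce to a base case of size 1. The algorithm makes 1 recursive call at each level.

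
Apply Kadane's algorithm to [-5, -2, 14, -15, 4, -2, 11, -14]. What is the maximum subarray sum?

Using Kadane's algorithm on [-5, -2, 14, -15, 4, -2, 11, -14]:

Scanning through the array:
Position 1 (value -2): max_ending_here = -2, max_so_far = -2
Position 2 (value 14): max_ending_here = 14, max_so_far = 14
Position 3 (value -15): max_ending_here = -1, max_so_far = 14
Position 4 (value 4): max_ending_here = 4, max_so_far = 14
Position 5 (value -2): max_ending_here = 2, max_so_far = 14
Position 6 (value 11): max_ending_here = 13, max_so_far = 14
Position 7 (value -14): max_ending_here = -1, max_so_far = 14

Maximum subarray: [14]
Maximum sum: 14

The maximum subarray is [14] with sum 14. This subarray runs from index 2 to index 2.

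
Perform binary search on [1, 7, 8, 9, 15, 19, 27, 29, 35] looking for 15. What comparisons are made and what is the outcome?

Binary search for 15 in [1, 7, 8, 9, 15, 19, 27, 29, 35]:

lo=0, hi=8, mid=4, arr[mid]=15 -> Found target at index 4!

Binary search finds 15 at index 4 after 1 comparisons. The search repeatedly halves the search space by comparing with the middle element.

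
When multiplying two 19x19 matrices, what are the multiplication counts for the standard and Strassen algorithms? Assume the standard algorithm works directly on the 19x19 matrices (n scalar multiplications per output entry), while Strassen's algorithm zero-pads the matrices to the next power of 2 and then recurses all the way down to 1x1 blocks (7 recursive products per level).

Matrix multiplication for 19x19 matrices:

Strassen's algorithm requires power-of-2 dimensions. Pad 19x19 to 32x32 (next power of 2).

Standard algorithm: 19^3 = 6859 multiplications
Strassen's algorithm: 7^(log2(32)) = 7^5 = 16807 multiplications
Difference: 6859 - 16807 = -9948 (Strassen uses MORE here due to padding overhead — for small or just-over-power-of-2 n, padding can outweigh the per-level savings)

Standard: 6859 multiplications (19^3). Strassen: 16807 multiplications (7^5, after padding to 32x32). Strassen reduces 8 recursive multiplications to 7 at each level.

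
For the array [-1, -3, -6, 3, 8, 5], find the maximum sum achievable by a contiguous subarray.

Using Kadane's algorithm on [-1, -3, -6, 3, 8, 5]:

Scanning through the array:
Position 1 (value -3): max_ending_here = -3, max_so_far = -1
Position 2 (value -6): max_ending_here = -6, max_so_far = -1
Position 3 (value 3): max_ending_here = 3, max_so_far = 3
Position 4 (value 8): max_ending_here = 11, max_so_far = 11
Position 5 (value 5): max_ending_here = 16, max_so_far = 16

Maximum subarray: [3, 8, 5]
Maximum sum: 16

The maximum subarray is [3, 8, 5] with sum 16. This subarray runs from index 3 to index 5.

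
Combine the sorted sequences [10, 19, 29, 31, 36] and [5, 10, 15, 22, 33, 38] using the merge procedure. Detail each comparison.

Merging process:

Compare 10 vs 5: take 5 from right. Merged: [5]
Compare 10 vs 10: take 10 from left. Merged: [5, 10]
Compare 19 vs 10: take 10 from right. Merged: [5, 10, 10]
Compare 19 vs 15: take 15 from right. Merged: [5, 10, 10, 15]
Compare 19 vs 22: take 19 from left. Merged: [5, 10, 10, 15, 19]
Compare 29 vs 22: take 22 from right. Merged: [5, 10, 10, 15, 19, 22]
Compare 29 vs 33: take 29 from left. Merged: [5, 10, 10, 15, 19, 22, 29]
Compare 31 vs 33: take 31 from left. Merged: [5, 10, 10, 15, 19, 22, 29, 31]
Compare 36 vs 33: take 33 from right. Merged: [5, 10, 10, 15, 19, 22, 29, 31, 33]
Compare 36 vs 38: take 36 from left. Merged: [5, 10, 10, 15, 19, 22, 29, 31, 33, 36]
Append remaining from right: [38]. Merged: [5, 10, 10, 15, 19, 22, 29, 31, 33, 36, 38]

Final merged array: [5, 10, 10, 15, 19, 22, 29, 31, 33, 36, 38]
Total comparisons: 10

The merged array is [5, 10, 10, 15, 19, 22, 29, 31, 33, 36, 38], requiring 10 comparisons. The merge step runs in O(n) time where n is the total number of elements.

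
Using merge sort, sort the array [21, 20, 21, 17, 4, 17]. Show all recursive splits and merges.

Merge sort trace:

Split: [21, 20, 21, 17, 4, 17] -> [21, 20, 21] and [17, 4, 17]
  Split: [21, 20, 21] -> [21] and [20, 21]
    Split: [20, 21] -> [20] and [21]
    Merge: [20] + [21] -> [20, 21]
  Merge: [21] + [20, 21] -> [20, 21, 21]
  Split: [17, 4, 17] -> [17] and [4, 17]
    Split: [4, 17] -> [4] and [17]
    Merge: [4] + [17] -> [4, 17]
  Merge: [17] + [4, 17] -> [4, 17, 17]
Merge: [20, 21, 21] + [4, 17, 17] -> [4, 17, 17, 20, 21, 21]

Final sorted array: [4, 17, 17, 20, 21, 21]

The merge sort proceeds by recursively splitting the array and merging sorted halves.
After all merges, the sorted array is [4, 17, 17, 20, 21, 21].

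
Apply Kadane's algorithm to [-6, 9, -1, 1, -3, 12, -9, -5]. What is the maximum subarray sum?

Using Kadane's algorithm on [-6, 9, -1, 1, -3, 12, -9, -5]:

Scanning through the array:
Position 1 (value 9): max_ending_here = 9, max_so_far = 9
Position 2 (value -1): max_ending_here = 8, max_so_far = 9
Position 3 (value 1): max_ending_here = 9, max_so_far = 9
Position 4 (value -3): max_ending_here = 6, max_so_far = 9
Position 5 (value 12): max_ending_here = 18, max_so_far = 18
Position 6 (value -9): max_ending_here = 9, max_so_far = 18
Position 7 (value -5): max_ending_here = 4, max_so_far = 18

Maximum subarray: [9, -1, 1, -3, 12]
Maximum sum: 18

The maximum subarray is [9, -1, 1, -3, 12] with sum 18. This subarray runs from index 1 to index 5.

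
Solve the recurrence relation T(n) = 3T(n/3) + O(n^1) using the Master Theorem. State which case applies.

Master Theorem for T(n) = 3T(n/3) + O(n^1):

a = 3, b = 3, c = 1
log_b(a) = log_3(3) = 1.0000

Case 2: c = 1 = log_3(3) = 1.0000
T(n) = O(n^1 log n) = O(n log n)

For T(n) = 3T(n/3) + O(n^1): log_3(3) = 1.0000. This is Case 2 of the Master Theorem (c = log_b(a), equal work at all levels), giving O(n log n).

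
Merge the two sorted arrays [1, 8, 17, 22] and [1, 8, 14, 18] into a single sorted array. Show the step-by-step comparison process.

Merging process:

Compare 1 vs 1: take 1 from left. Merged: [1]
Compare 8 vs 1: take 1 from right. Merged: [1, 1]
Compare 8 vs 8: take 8 from left. Merged: [1, 1, 8]
Compare 17 vs 8: take 8 from right. Merged: [1, 1, 8, 8]
Compare 17 vs 14: take 14 from right. Merged: [1, 1, 8, 8, 14]
Compare 17 vs 18: take 17 from left. Merged: [1, 1, 8, 8, 14, 17]
Compare 22 vs 18: take 18 from right. Merged: [1, 1, 8, 8, 14, 17, 18]
Append remaining from left: [22]. Merged: [1, 1, 8, 8, 14, 17, 18, 22]

Final merged array: [1, 1, 8, 8, 14, 17, 18, 22]
Total comparisons: 7

The merged array is [1, 1, 8, 8, 14, 17, 18, 22], requiring 7 comparisons. The merge step runs in O(n) time where n is the total number of elements.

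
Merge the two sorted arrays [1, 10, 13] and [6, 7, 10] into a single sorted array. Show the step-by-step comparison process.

Merging process:

Compare 1 vs 6: take 1 from left. Merged: [1]
Compare 10 vs 6: take 6 from right. Merged: [1, 6]
Compare 10 vs 7: take 7 from right. Merged: [1, 6, 7]
Compare 10 vs 10: take 10 from left. Merged: [1, 6, 7, 10]
Compare 13 vs 10: take 10 from right. Merged: [1, 6, 7, 10, 10]
Append remaining from left: [13]. Merged: [1, 6, 7, 10, 10, 13]

Final merged array: [1, 6, 7, 10, 10, 13]
Total comparisons: 5

The merged array is [1, 6, 7, 10, 10, 13], requiring 5 comparisons. The merge step runs in O(n) time where n is the total number of elements.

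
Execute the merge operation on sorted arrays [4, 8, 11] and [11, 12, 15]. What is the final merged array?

Merging process:

Compare 4 vs 11: take 4 from left. Merged: [4]
Compare 8 vs 11: take 8 from left. Merged: [4, 8]
Compare 11 vs 11: take 11 from left. Merged: [4, 8, 11]
Append remaining from right: [11, 12, 15]. Merged: [4, 8, 11, 11, 12, 15]

Final merged array: [4, 8, 11, 11, 12, 15]
Total comparisons: 3

The merged array is [4, 8, 11, 11, 12, 15], requiring 3 comparisons. The merge step runs in O(n) time where n is the total number of elements.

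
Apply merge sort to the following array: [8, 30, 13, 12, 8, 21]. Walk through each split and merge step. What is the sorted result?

Merge sort trace:

Split: [8, 30, 13, 12, 8, 21] -> [8, 30, 13] and [12, 8, 21]
  Split: [8, 30, 13] -> [8] and [30, 13]
    Split: [30, 13] -> [30] and [13]
    Merge: [30] + [13] -> [13, 30]
  Merge: [8] + [13, 30] -> [8, 13, 30]
  Split: [12, 8, 21] -> [12] and [8, 21]
    Split: [8, 21] -> [8] and [21]
    Merge: [8] + [21] -> [8, 21]
  Merge: [12] + [8, 21] -> [8, 12, 21]
Merge: [8, 13, 30] + [8, 12, 21] -> [8, 8, 12, 13, 21, 30]

Final sorted array: [8, 8, 12, 13, 21, 30]

The merge sort proceeds by recursively splitting the array and merging sorted halves.
After all merges, the sorted array is [8, 8, 12, 13, 21, 30].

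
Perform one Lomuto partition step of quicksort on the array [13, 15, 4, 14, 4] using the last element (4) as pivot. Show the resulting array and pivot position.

Lomuto partition with pivot = 4:

Initial array: [13, 15, 4, 14, 4]

arr[0]=13 > 4: no swap
arr[1]=15 > 4: no swap
arr[2]=4 <= 4: swap with position 0, array becomes [4, 15, 13, 14, 4]
arr[3]=14 > 4: no swap

Place pivot at position 1: [4, 4, 13, 14, 15]
Pivot position: 1

After partitioning with pivot 4, the array becomes [4, 4, 13, 14, 15]. The pivot is placed at index 1. All elements to the left of the pivot are <= 4, and all elements to the right are > 4.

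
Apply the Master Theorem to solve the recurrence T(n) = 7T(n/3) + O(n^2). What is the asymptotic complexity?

Master Theorem for T(n) = 7T(n/3) + O(n^2):

a = 7, b = 3, c = 2
log_b(a) = log_3(7) = 1.7712

Case 3: c = 2 > log_3(7) = 1.7712
T(n) = O(n^2) = O(n^2)

For T(n) = 7T(n/3) + O(n^2): log_3(7) = 1.7712. This is Case 3 of the Master Theorem (c > log_b(a), work dominated by root), giving O(n^2).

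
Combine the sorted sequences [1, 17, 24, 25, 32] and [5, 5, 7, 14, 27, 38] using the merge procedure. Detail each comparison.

Merging process:

Compare 1 vs 5: take 1 from left. Merged: [1]
Compare 17 vs 5: take 5 from right. Merged: [1, 5]
Compare 17 vs 5: take 5 from right. Merged: [1, 5, 5]
Compare 17 vs 7: take 7 from right. Merged: [1, 5, 5, 7]
Compare 17 vs 14: take 14 from right. Merged: [1, 5, 5, 7, 14]
Compare 17 vs 27: take 17 from left. Merged: [1, 5, 5, 7, 14, 17]
Compare 24 vs 27: take 24 from left. Merged: [1, 5, 5, 7, 14, 17, 24]
Compare 25 vs 27: take 25 from left. Merged: [1, 5, 5, 7, 14, 17, 24, 25]
Compare 32 vs 27: take 27 from right. Merged: [1, 5, 5, 7, 14, 17, 24, 25, 27]
Compare 32 vs 38: take 32 from left. Merged: [1, 5, 5, 7, 14, 17, 24, 25, 27, 32]
Append remaining from right: [38]. Merged: [1, 5, 5, 7, 14, 17, 24, 25, 27, 32, 38]

Final merged array: [1, 5, 5, 7, 14, 17, 24, 25, 27, 32, 38]
Total comparisons: 10

The merged array is [1, 5, 5, 7, 14, 17, 24, 25, 27, 32, 38], requiring 10 comparisons. The merge step runs in O(n) time where n is the total number of elements.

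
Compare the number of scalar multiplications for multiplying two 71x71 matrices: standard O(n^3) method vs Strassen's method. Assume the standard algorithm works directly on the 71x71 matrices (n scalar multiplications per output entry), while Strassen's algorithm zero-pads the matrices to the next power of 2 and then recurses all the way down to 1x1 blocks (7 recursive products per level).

Matrix multiplication for 71x71 matrices:

Strassen's algorithm requires power-of-2 dimensions. Pad 71x71 to 128x128 (next power of 2).

Standard algorithm: 71^3 = 357911 multiplications
Strassen's algorithm: 7^(log2(128)) = 7^7 = 823543 multiplications
Difference: 357911 - 823543 = -465632 (Strassen uses MORE here due to padding overhead — for small or just-over-power-of-2 n, padding can outweigh the per-level savings)

Standard: 357911 multiplications (71^3). Strassen: 823543 multiplications (7^7, after padding to 128x128). Strassen reduces 8 recursive multiplications to 7 at each level.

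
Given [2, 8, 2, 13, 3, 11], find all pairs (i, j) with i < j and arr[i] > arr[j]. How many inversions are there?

Finding inversions in [2, 8, 2, 13, 3, 11]:

(1, 2): arr[1]=8 > arr[2]=2
(1, 4): arr[1]=8 > arr[4]=3
(3, 4): arr[3]=13 > arr[4]=3
(3, 5): arr[3]=13 > arr[5]=11

Total inversions: 4

The array has 4 inversion(s): (1,2), (1,4), (3,4), (3,5). Each pair (i,j) satisfies i < j and arr[i] > arr[j].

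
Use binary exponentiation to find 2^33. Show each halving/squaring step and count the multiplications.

Computing 2^33 by squaring (build up from 2^1; each line after the first costs one multiplication):

2^1 = 2
2^2 = (2^1)^2 = 2^2 = 4
2^4 = (2^2)^2 = 4^2 = 16
2^8 = (2^4)^2 = 16^2 = 256
2^16 = (2^8)^2 = 256^2 = 65536
2^32 = (2^16)^2 = 65536^2 = 4294967296
2^33 = 2 * 2^32 = 2 * 4294967296 = 8589934592

Result: 8589934592
Multiplications needed: 6 (6 lines after 2^1)

2^33 = 8589934592. Using exponentiation by squaring, this requires 6 multiplications. The key idea: if the exponent is even, square the half-power; if odd, multiply by the base once.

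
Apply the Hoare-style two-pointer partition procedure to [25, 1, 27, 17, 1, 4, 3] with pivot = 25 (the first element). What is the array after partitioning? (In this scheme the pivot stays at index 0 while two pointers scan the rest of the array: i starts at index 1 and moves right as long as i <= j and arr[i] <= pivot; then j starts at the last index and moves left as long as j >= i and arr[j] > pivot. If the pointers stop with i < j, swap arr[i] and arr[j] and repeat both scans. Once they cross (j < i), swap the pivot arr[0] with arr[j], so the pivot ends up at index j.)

Hoare-style two-pointer partition with pivot = 25:

Initial array: [25, 1, 27, 17, 1, 4, 3]

Pointers start at i = 1, j = 6.
i stops at index 2 (arr[2]=27 > 25), j stops at index 6 (arr[6]=3 <= 25): swap arr[2] and arr[6], array becomes [25, 1, 3, 17, 1, 4, 27]
i ends at 6, j ends at 5: the pointers have crossed (j < i), so scanning stops.

Swap pivot arr[0] with arr[5] to place pivot at position 5: [4, 1, 3, 17, 1, 25, 27]
Pivot position: 5

After partitioning with pivot 25, the array becomes [4, 1, 3, 17, 1, 25, 27]. The pivot is placed at index 5. All elements to the left of the pivot are <= 25, and all elements to the right are > 25.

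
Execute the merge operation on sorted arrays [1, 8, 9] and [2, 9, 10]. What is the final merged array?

Merging process:

Compare 1 vs 2: take 1 from left. Merged: [1]
Compare 8 vs 2: take 2 from right. Merged: [1, 2]
Compare 8 vs 9: take 8 from left. Merged: [1, 2, 8]
Compare 9 vs 9: take 9 from left. Merged: [1, 2, 8, 9]
Append remaining from right: [9, 10]. Merged: [1, 2, 8, 9, 9, 10]

Final merged array: [1, 2, 8, 9, 9, 10]
Total comparisons: 4

The merged array is [1, 2, 8, 9, 9, 10], requiring 4 comparisons. The merge step runs in O(n) time where n is the total number of elements.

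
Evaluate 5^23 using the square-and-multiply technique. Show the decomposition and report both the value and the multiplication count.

Computing 5^23 by squaring (build up from 5^1; each line after the first costs one multiplication):

5^1 = 5
5^2 = (5^1)^2 = 5^2 = 25
5^4 = (5^2)^2 = 25^2 = 625
5^5 = 5 * 5^4 = 5 * 625 = 3125
5^10 = (5^5)^2 = 3125^2 = 9765625
5^11 = 5 * 5^10 = 5 * 9765625 = 48828125
5^22 = (5^11)^2 = 48828125^2 = 2384185791015625
5^23 = 5 * 5^22 = 5 * 2384185791015625 = 11920928955078125

Result: 11920928955078125
Multiplications needed: 7 (7 lines after 5^1)

5^23 = 11920928955078125. Using exponentiation by squaring, this requires 7 multiplications. The key idea: if the exponent is even, square the half-power; if odd, multiply by the base once.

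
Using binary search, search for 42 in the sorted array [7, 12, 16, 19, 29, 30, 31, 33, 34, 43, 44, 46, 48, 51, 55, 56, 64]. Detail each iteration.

Binary search for 42 in [7, 12, 16, 19, 29, 30, 31, 33, 34, 43, 44, 46, 48, 51, 55, 56, 64]:

lo=0, hi=16, mid=8, arr[mid]=34 -> 34 < 42, search right half
lo=9, hi=16, mid=12, arr[mid]=48 -> 48 > 42, search left half
lo=9, hi=11, mid=10, arr[mid]=44 -> 44 > 42, search left half
lo=9, hi=9, mid=9, arr[mid]=43 -> 43 > 42, search left half
lo=9 > hi=8, target 42 not found

Binary search determines that 42 is not in the array after 4 comparisons. The search space was exhausted without finding the target.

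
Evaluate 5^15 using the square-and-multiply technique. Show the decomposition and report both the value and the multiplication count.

Computing 5^15 by squaring (build up from 5^1; each line after the first costs one multiplication):

5^1 = 5
5^2 = (5^1)^2 = 5^2 = 25
5^3 = 5 * 5^2 = 5 * 25 = 125
5^6 = (5^3)^2 = 125^2 = 15625
5^7 = 5 * 5^6 = 5 * 15625 = 78125
5^14 = (5^7)^2 = 78125^2 = 6103515625
5^15 = 5 * 5^14 = 5 * 6103515625 = 30517578125

Result: 30517578125
Multiplications needed: 6 (6 lines after 5^1)

5^15 = 30517578125. Using exponentiation by squaring, this requires 6 multiplications. The key idea: if the exponent is even, square the half-power; if odd, multiply by the base once.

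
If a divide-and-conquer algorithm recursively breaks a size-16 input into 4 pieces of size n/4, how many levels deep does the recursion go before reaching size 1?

For divide and conquer with division factor 4:

Problem sizes at each level:
Level 0: 16
Level 1: 4
Level 2: 1

The root is level 0 and the size-1 base case is level 2 (the tree spans levels 0 through 2, i.e. 3 levels counting the root), so the depth is the number of divisions: log_4(16) = 2

The recursion tree depth is log_4(16) = 2. At each level, the problem size is divided by 4, so it takes 2 divisions to reduce to a base case of size 1. The algorithm makes 4 recursive calls at each level.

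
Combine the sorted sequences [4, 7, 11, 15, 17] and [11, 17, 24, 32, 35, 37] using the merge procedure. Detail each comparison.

Merging process:

Compare 4 vs 11: take 4 from left. Merged: [4]
Compare 7 vs 11: take 7 from left. Merged: [4, 7]
Compare 11 vs 11: take 11 from left. Merged: [4, 7, 11]
Compare 15 vs 11: take 11 from right. Merged: [4, 7, 11, 11]
Compare 15 vs 17: take 15 from left. Merged: [4, 7, 11, 11, 15]
Compare 17 vs 17: take 17 from left. Merged: [4, 7, 11, 11, 15, 17]
Append remaining from right: [17, 24, 32, 35, 37]. Merged: [4, 7, 11, 11, 15, 17, 17, 24, 32, 35, 37]

Final merged array: [4, 7, 11, 11, 15, 17, 17, 24, 32, 35, 37]
Total comparisons: 6

The merged array is [4, 7, 11, 11, 15, 17, 17, 24, 32, 35, 37], requiring 6 comparisons. The merge step runs in O(n) time where n is the total number of elements.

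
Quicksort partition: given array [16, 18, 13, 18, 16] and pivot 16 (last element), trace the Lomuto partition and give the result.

Lomuto partition with pivot = 16:

Initial array: [16, 18, 13, 18, 16]

arr[0]=16 <= 16: swap with position 0, array becomes [16, 18, 13, 18, 16]
arr[1]=18 > 16: no swap
arr[2]=13 <= 16: swap with position 1, array becomes [16, 13, 18, 18, 16]
arr[3]=18 > 16: no swap

Place pivot at position 2: [16, 13, 16, 18, 18]
Pivot position: 2

After partitioning with pivot 16, the array becomes [16, 13, 16, 18, 18]. The pivot is placed at index 2. All elements to the left of the pivot are <= 16, and all elements to the right are > 16.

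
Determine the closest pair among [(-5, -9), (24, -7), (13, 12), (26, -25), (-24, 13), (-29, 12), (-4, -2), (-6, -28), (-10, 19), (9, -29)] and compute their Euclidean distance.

Computing all pairwise distances among 10 points:

d((-5, -9), (24, -7)) = 29.0689
d((-5, -9), (13, 12)) = 27.6586
d((-5, -9), (26, -25)) = 34.8855
d((-5, -9), (-24, 13)) = 29.0689
d((-5, -9), (-29, 12)) = 31.8904
d((-5, -9), (-4, -2)) = 7.0711
d((-5, -9), (-6, -28)) = 19.0263
d((-5, -9), (-10, 19)) = 28.4429
d((-5, -9), (9, -29)) = 24.4131
d((24, -7), (13, 12)) = 21.9545
d((24, -7), (26, -25)) = 18.1108
d((24, -7), (-24, 13)) = 52.0
d((24, -7), (-29, 12)) = 56.3028
d((24, -7), (-4, -2)) = 28.4429
d((24, -7), (-6, -28)) = 36.6197
d((24, -7), (-10, 19)) = 42.8019
d((24, -7), (9, -29)) = 26.6271
d((13, 12), (26, -25)) = 39.2173
d((13, 12), (-24, 13)) = 37.0135
d((13, 12), (-29, 12)) = 42.0
d((13, 12), (-4, -2)) = 22.0227
d((13, 12), (-6, -28)) = 44.2832
d((13, 12), (-10, 19)) = 24.0416
d((13, 12), (9, -29)) = 41.1947
d((26, -25), (-24, 13)) = 62.8013
d((26, -25), (-29, 12)) = 66.2873
d((26, -25), (-4, -2)) = 37.8021
d((26, -25), (-6, -28)) = 32.1403
d((26, -25), (-10, 19)) = 56.8507
d((26, -25), (9, -29)) = 17.4642
d((-24, 13), (-29, 12)) = 5.099 <-- minimum
d((-24, 13), (-4, -2)) = 25.0
d((-24, 13), (-6, -28)) = 44.7772
d((-24, 13), (-10, 19)) = 15.2315
d((-24, 13), (9, -29)) = 53.4135
d((-29, 12), (-4, -2)) = 28.6531
d((-29, 12), (-6, -28)) = 46.1411
d((-29, 12), (-10, 19)) = 20.2485
d((-29, 12), (9, -29)) = 55.9017
d((-4, -2), (-6, -28)) = 26.0768
d((-4, -2), (-10, 19)) = 21.8403
d((-4, -2), (9, -29)) = 29.9666
d((-6, -28), (-10, 19)) = 47.1699
d((-6, -28), (9, -29)) = 15.0333
d((-10, 19), (9, -29)) = 51.6236

Closest pair: (-24, 13) and (-29, 12) with distance 5.099

The closest pair is (-24, 13) and (-29, 12) with Euclidean distance 5.099. For 10 points, brute-force pairwise comparison is shown above. For large n, the divide-and-conquer algorithm (sort by x, recurse on halves, check the dividing strip) achieves O(n log n).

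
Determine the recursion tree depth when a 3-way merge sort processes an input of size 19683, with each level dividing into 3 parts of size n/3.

For divide and conquer with division factor 3:

Problem sizes at each level:
Level 0: 19683
Level 1: 6561
Level 2: 2187
Level 3: 729
Level 4: 243
Level 5: 81
Level 6: 27
Level 7: 9
Level 8: 3
Level 9: 1

The root is level 0 and the size-1 base case is level 9 (the tree spans levels 0 through 9, i.e. 10 levels counting the root), so the depth is the number of divisions: log_3(19683) = 9

The recursion tree depth is log_3(19683) = 9. At each level, the problem size is divided by 3, so it takes 9 divisions to reduce to a base case of size 1. The algorithm makes 3 recursive calls at each level.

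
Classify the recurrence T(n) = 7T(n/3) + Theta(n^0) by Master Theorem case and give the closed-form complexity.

Master Theorem for T(n) = 7T(n/3) + O(n^0):

a = 7, b = 3, c = 0
log_b(a) = log_3(7) = 1.7712

Case 1: c = 0 < log_3(7) = 1.7712
T(n) = O(n^(log_3 7))

For T(n) = 7T(n/3) + O(n^0): log_3(7) = 1.7712. This is Case 1 of the Master Theorem (c < log_b(a), work dominated by leaves), giving O(n^(log_3 7)).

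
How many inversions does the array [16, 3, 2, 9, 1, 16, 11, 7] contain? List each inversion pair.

Finding inversions in [16, 3, 2, 9, 1, 16, 11, 7]:

(0, 1): arr[0]=16 > arr[1]=3
(0, 2): arr[0]=16 > arr[2]=2
(0, 3): arr[0]=16 > arr[3]=9
(0, 4): arr[0]=16 > arr[4]=1
(0, 6): arr[0]=16 > arr[6]=11
(0, 7): arr[0]=16 > arr[7]=7
(1, 2): arr[1]=3 > arr[2]=2
(1, 4): arr[1]=3 > arr[4]=1
(2, 4): arr[2]=2 > arr[4]=1
(3, 4): arr[3]=9 > arr[4]=1
(3, 7): arr[3]=9 > arr[7]=7
(5, 6): arr[5]=16 > arr[6]=11
(5, 7): arr[5]=16 > arr[7]=7
(6, 7): arr[6]=11 > arr[7]=7

Total inversions: 14

The array has 14 inversion(s): (0,1), (0,2), (0,3), (0,4), (0,6), (0,7), (1,2), (1,4), (2,4), (3,4), (3,7), (5,6), (5,7), (6,7). Each pair (i,j) satisfies i < j and arr[i] > arr[j].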